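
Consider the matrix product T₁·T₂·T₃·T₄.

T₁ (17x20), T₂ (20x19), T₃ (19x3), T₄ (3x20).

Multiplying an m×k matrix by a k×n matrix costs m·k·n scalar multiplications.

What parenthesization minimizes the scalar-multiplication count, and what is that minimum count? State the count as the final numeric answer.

3180

Adjacent pairs: T₁T₂ = 17·20·19 = 6460; T₂T₃ = 20·19·3 = 1140; T₃T₄ = 19·3·20 = 1140.
Length 3: T₁..T₃: k=1: 0+1140+17·20·3=2160; k=2: 6460+0+17·19·3=7429 → min 2160 | T₂..T₄: k=2: 0+1140+20·19·20=8740; k=3: 1140+0+20·3·20=2340 → min 2340.
Length 4: T₁..T₄: k=1: 0+2340+17·20·20=9140; k=2: 6460+1140+17·19·20=14060; k=3: 2160+0+17·3·20=3180 → min 3180.
Optimal parenthesization: ((T₁·(T₂·T₃))·T₄) with cost 3180.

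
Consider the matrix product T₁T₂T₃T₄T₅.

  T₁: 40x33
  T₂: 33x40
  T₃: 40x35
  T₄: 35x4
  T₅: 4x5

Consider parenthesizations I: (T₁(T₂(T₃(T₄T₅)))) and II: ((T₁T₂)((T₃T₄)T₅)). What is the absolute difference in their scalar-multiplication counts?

46300

Order I = (T₁(T₂(T₃(T₄T₅)))): (T₄T₅): 35×4 by 4×5 → 35×5, cost 35·4·5 = 700; (T₃(T₄T₅)): 40×35 by 35×5 → 40×5, cost 40·35·5 = 7000; cumulative 7700; (T₂(T₃(T₄T₅))): 33×40 by 40×5 → 33×5, cost 33·40·5 = 6600; cumulative 14300; (T₁(T₂(T₃(T₄T₅)))): 40×33 by 33×5 → 40×5, cost 40·33·5 = 6600; cumulative 20900. Total 20900.
Order II = ((T₁T₂)((T₃T₄)T₅)): (T₁T₂): 40×33 by 33×40 → 40×40, cost 40·33·40 = 52800; (T₃T₄): 40×35 by 35×4 → 40×4, cost 40·35·4 = 5600; ((T₃T₄)T₅): 40×4 by 4×5 → 40×5, cost 40·4·5 = 800; cumulative 6400; ((T₁T₂)((T₃T₄)T₅)): 40×40 by 40×5 → 40×5, cost 40·40·5 = 8000; cumulative 67200. Total 67200.
Difference: |20900 − 67200| = 46300.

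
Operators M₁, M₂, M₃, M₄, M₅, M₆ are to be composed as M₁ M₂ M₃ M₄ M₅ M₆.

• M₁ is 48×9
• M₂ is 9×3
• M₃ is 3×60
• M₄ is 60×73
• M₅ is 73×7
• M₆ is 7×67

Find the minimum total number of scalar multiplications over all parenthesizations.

Adjacent pairs: M₁M₂ = 48·9·3 = 1296; M₂M₃ = 9·3·60 = 1620; M₃M₄ = 3·60·73 = 13140; M₄M₅ = 60·73·7 = 30660; M₅M₆ = 73·7·67 = 34237.
Length 3: M₁..M₃: k=1: 0+1620+48·9·60=27540; k=2: 1296+0+48·3·60=9936 → min 9936 | M₂..M₄: k=2: 0+13140+9·3·73=15111; k=3: 1620+0+9·60·73=41040 → min 15111 | M₃..M₅: k=3: 0+30660+3·60·7=31920; k=4: 13140+0+3·73·7=14673 → min 14673 | M₄..M₆: k=4: 0+34237+60·73·67=327697; k=5: 30660+0+60·7·67=58800 → min 58800.
Length 4: M₁..M₄: k=1: 0+15111+48·9·73=46647; k=2: 1296+13140+48·3·73=24948; k=3: 9936+0+48·60·73=220176 → min 24948 | M₂..M₅: k=2: 0+14673+9·3·7=14862; k=3: 1620+30660+9·60·7=36060; k=4: 15111+0+9·73·7=19710 → min 14862 | M₃..M₆: k=3: 0+58800+3·60·67=70860; k=4: 13140+34237+3·73·67=62050; k=5: 14673+0+3·7·67=16080 → min 16080.
Length 5: M₁..M₅: k=1: 0+14862+48·9·7=17886; k=2: 1296+14673+48·3·7=16977; k=3: 9936+30660+48·60·7=60756; k=4: 24948+0+48·73·7=49476 → min 16977 | M₂..M₆: k=2: 0+16080+9·3·67=17889; k=3: 1620+58800+9·60·67=96600; k=4: 15111+34237+9·73·67=93367; k=5: 14862+0+9·7·67=19083 → min 17889.
Length 6: M₁..M₆: k=1: 0+17889+48·9·67=46833; k=2: 1296+16080+48·3·67=27024; k=3: 9936+58800+48·60·67=261696; k=4: 24948+34237+48·73·67=293953; k=5: 16977+0+48·7·67=39489 → min 27024.
Optimal order: ((M₁ M₂) (((M₃ M₄) M₅) M₆)) with cost 27024.

27024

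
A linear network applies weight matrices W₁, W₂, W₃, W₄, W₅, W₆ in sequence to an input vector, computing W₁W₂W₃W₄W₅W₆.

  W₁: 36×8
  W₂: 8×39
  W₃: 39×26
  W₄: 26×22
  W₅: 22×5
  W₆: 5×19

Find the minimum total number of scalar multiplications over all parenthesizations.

Adjacent pairs: W₁W₂ = 36·8·39 = 11232; W₂W₃ = 8·39·26 = 8112; W₃W₄ = 39·26·22 = 22308; W₄W₅ = 26·22·5 = 2860; W₅W₆ = 22·5·19 = 2090.
Length 3: W₁..W₃: k=1: 0+8112+36·8·26=15600; k=2: 11232+0+36·39·26=47736 → min 15600 | W₂..W₄: k=2: 0+22308+8·39·22=29172; k=3: 8112+0+8·26·22=12688 → min 12688 | W₃..W₅: k=3: 0+2860+39·26·5=7930; k=4: 22308+0+39·22·5=26598 → min 7930 | W₄..W₆: k=4: 0+2090+26·22·19=12958; k=5: 2860+0+26·5·19=5330 → min 5330.
Length 4: W₁..W₄: k=1: 0+12688+36·8·22=19024; k=2: 11232+22308+36·39·22=64428; k=3: 15600+0+36·26·22=36192 → min 19024 | W₂..W₅: k=2: 0+7930+8·39·5=9490; k=3: 8112+2860+8·26·5=12012; k=4: 12688+0+8·22·5=13568 → min 9490 | W₃..W₆: k=3: 0+5330+39·26·19=24596; k=4: 22308+2090+39·22·19=40700; k=5: 7930+0+39·5·19=11635 → min 11635.
Length 5: W₁..W₅: k=1: 0+9490+36·8·5=10930; k=2: 11232+7930+36·39·5=26182; k=3: 15600+2860+36·26·5=23140; k=4: 19024+0+36·22·5=22984 → min 10930 | W₂..W₆: k=2: 0+11635+8·39·19=17563; k=3: 8112+5330+8·26·19=17394; k=4: 12688+2090+8·22·19=18122; k=5: 9490+0+8·5·19=10250 → min 10250.
Length 6: W₁..W₆: k=1: 0+10250+36·8·19=15722; k=2: 11232+11635+36·39·19=49543; k=3: 15600+5330+36·26·19=38714; k=4: 19024+2090+36·22·19=36162; k=5: 10930+0+36·5·19=14350 → min 14350.
Optimal order: ((W₁(W₂(W₃(W₄W₅))))W₆) with cost 14350.

14350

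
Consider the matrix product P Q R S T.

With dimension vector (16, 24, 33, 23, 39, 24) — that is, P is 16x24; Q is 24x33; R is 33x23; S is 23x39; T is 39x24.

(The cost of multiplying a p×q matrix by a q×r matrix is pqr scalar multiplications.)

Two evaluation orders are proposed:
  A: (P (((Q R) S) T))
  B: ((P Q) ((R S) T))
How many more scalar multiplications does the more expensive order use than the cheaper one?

Order A = (P (((Q R) S) T)): (Q R): 24×33 by 33×23 → 24×23, cost 24·33·23 = 18216; ((Q R) S): 24×23 by 23×39 → 24×39, cost 24·23·39 = 21528; cumulative 39744; (((Q R) S) T): 24×39 by 39×24 → 24×24, cost 24·39·24 = 22464; cumulative 62208; (P (((Q R) S) T)): 16×24 by 24×24 → 16×24, cost 16·24·24 = 9216; cumulative 71424. Total 71424.
Order B = ((P Q) ((R S) T)): (P Q): 16×24 by 24×33 → 16×33, cost 16·24·33 = 12672; (R S): 33×23 by 23×39 → 33×39, cost 33·23·39 = 29601; ((R S) T): 33×39 by 39×24 → 33×24, cost 33·39·24 = 30888; cumulative 60489; ((P Q) ((R S) T)): 16×33 by 33×24 → 16×24, cost 16·33·24 = 12672; cumulative 85833. Total 85833.
Difference: |71424 − 85833| = 14409.

14409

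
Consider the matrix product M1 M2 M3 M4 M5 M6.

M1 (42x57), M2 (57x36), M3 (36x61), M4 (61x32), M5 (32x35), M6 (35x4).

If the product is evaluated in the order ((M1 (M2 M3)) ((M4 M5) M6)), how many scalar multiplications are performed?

(M2 M3): 57×36 by 36×61 → 57×61, cost 57·36·61 = 125172
(M1 (M2 M3)): 42×57 by 57×61 → 42×61, cost 42·57·61 = 146034; cumulative 271206
(M4 M5): 61×32 by 32×35 → 61×35, cost 61·32·35 = 68320
((M4 M5) M6): 61×35 by 35×4 → 61×4, cost 61·35·4 = 8540; cumulative 76860
((M1 (M2 M3)) ((M4 M5) M6)): 42×61 by 61×4 → 42×4, cost 42·61·4 = 10248; cumulative 358314
Total: 358314 scalar multiplications.

358314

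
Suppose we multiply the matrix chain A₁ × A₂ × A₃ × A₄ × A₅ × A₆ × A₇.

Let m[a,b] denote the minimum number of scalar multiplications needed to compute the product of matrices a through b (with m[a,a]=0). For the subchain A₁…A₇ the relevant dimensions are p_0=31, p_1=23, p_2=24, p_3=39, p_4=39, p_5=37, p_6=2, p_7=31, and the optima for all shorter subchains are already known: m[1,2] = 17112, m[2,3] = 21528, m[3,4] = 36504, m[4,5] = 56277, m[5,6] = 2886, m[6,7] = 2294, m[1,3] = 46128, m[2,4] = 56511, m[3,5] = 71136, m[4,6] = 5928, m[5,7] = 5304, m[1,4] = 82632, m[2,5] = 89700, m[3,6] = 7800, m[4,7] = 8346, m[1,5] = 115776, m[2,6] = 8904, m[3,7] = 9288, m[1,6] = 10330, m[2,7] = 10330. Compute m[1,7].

m[1,7] = min over k∈[1,6] of m[1,k]+m[k+1,7]+p_{0}·p_k·p_{7}.
k=1: 0 + 10330 + 31·23·31 = 32433; k=2: 17112 + 9288 + 31·24·31 = 49464; k=3: 46128 + 8346 + 31·39·31 = 91953; k=4: 82632 + 5304 + 31·39·31 = 125415; k=5: 115776 + 2294 + 31·37·31 = 153627; k=6: 10330 + 0 + 31·2·31 = 12252.
Minimum: 12252 at k=6.

12252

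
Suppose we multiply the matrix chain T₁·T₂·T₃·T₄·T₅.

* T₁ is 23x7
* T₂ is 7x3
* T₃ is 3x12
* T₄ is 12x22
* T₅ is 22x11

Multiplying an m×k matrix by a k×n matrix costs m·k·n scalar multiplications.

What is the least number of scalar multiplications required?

2760

Adjacent pairs: T₁T₂ = 23·7·3 = 483; T₂T₃ = 7·3·12 = 252; T₃T₄ = 3·12·22 = 792; T₄T₅ = 12·22·11 = 2904.
Length 3: T₁..T₃: k=1: 0+252+23·7·12=2184; k=2: 483+0+23·3·12=1311 → min 1311 | T₂..T₄: k=2: 0+792+7·3·22=1254; k=3: 252+0+7·12·22=2100 → min 1254 | T₃..T₅: k=3: 0+2904+3·12·11=3300; k=4: 792+0+3·22·11=1518 → min 1518.
Length 4: T₁..T₄: k=1: 0+1254+23·7·22=4796; k=2: 483+792+23·3·22=2793; k=3: 1311+0+23·12·22=7383 → min 2793 | T₂..T₅: k=2: 0+1518+7·3·11=1749; k=3: 252+2904+7·12·11=4080; k=4: 1254+0+7·22·11=2948 → min 1749.
Length 5: T₁..T₅: k=1: 0+1749+23·7·11=3520; k=2: 483+1518+23·3·11=2760; k=3: 1311+2904+23·12·11=7251; k=4: 2793+0+23·22·11=8359 → min 2760.
Optimal order: ((T₁·T₂)·((T₃·T₄)·T₅)) with cost 2760.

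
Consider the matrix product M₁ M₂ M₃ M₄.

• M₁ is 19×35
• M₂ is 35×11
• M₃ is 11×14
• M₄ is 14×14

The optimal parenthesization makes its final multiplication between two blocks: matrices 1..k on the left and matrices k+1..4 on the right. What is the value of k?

Adjacent pairs: M₁M₂ = 19·35·11 = 7315; M₂M₃ = 35·11·14 = 5390; M₃M₄ = 11·14·14 = 2156.
Length 3: M₁..M₃: k=1: 0+5390+19·35·14=14700; k=2: 7315+0+19·11·14=10241 → min 10241 | M₂..M₄: k=2: 0+2156+35·11·14=7546; k=3: 5390+0+35·14·14=12250 → min 7546.
Top-level splits: k=1: (M₁..M₁)·(M₂..M₄) → 0+7546+19·35·14 = 16856; k=2: (M₁..M₂)·(M₃..M₄) → 7315+2156+19·11·14 = 12397; k=3: (M₁..M₃)·(M₄..M₄) → 10241+0+19·14·14 = 13965.
Best split is after M₂, i.e. k = 2.

2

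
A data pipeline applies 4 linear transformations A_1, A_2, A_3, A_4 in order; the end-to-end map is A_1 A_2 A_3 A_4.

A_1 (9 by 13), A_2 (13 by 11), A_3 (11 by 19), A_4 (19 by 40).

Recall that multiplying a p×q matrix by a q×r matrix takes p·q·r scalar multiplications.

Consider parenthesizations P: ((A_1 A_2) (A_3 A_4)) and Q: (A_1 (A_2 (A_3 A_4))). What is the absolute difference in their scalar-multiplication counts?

5153

Order P = ((A_1 A_2) (A_3 A_4)): (A_1 A_2): 9×13 by 13×11 → 9×11, cost 9·13·11 = 1287; (A_3 A_4): 11×19 by 19×40 → 11×40, cost 11·19·40 = 8360; ((A_1 A_2) (A_3 A_4)): 9×11 by 11×40 → 9×40, cost 9·11·40 = 3960; cumulative 13607. Total 13607.
Order Q = (A_1 (A_2 (A_3 A_4))): (A_3 A_4): 11×19 by 19×40 → 11×40, cost 11·19·40 = 8360; (A_2 (A_3 A_4)): 13×11 by 11×40 → 13×40, cost 13·11·40 = 5720; cumulative 14080; (A_1 (A_2 (A_3 A_4))): 9×13 by 13×40 → 9×40, cost 9·13·40 = 4680; cumulative 18760. Total 18760.
Difference: |13607 − 18760| = 5153.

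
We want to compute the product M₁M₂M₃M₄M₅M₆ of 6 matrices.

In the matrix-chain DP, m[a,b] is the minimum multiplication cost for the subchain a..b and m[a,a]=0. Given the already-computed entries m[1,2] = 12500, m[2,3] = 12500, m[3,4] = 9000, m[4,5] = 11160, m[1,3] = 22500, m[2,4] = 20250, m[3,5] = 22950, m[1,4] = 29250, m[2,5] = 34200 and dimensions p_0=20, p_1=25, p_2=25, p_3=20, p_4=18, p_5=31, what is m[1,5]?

40410

m[1,5] = min over k∈[1,4] of m[1,k]+m[k+1,5]+p_{0}·p_k·p_{5}.
k=1: 0 + 34200 + 20·25·31 = 49700; k=2: 12500 + 22950 + 20·25·31 = 50950; k=3: 22500 + 11160 + 20·20·31 = 46060; k=4: 29250 + 0 + 20·18·31 = 40410.
Minimum: 40410 at k=4.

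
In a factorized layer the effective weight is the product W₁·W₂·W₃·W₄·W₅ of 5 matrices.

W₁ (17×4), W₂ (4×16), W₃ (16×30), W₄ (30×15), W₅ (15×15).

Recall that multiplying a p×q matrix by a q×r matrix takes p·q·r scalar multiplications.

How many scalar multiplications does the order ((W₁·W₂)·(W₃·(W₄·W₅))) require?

(W₁·W₂): 17×4 by 4×16 → 17×16, cost 17·4·16 = 1088
(W₄·W₅): 30×15 by 15×15 → 30×15, cost 30·15·15 = 6750
(W₃·(W₄·W₅)): 16×30 by 30×15 → 16×15, cost 16·30·15 = 7200; cumulative 13950
((W₁·W₂)·(W₃·(W₄·W₅))): 17×16 by 16×15 → 17×15, cost 17·16·15 = 4080; cumulative 19118
Total: 19118 scalar multiplications.

19118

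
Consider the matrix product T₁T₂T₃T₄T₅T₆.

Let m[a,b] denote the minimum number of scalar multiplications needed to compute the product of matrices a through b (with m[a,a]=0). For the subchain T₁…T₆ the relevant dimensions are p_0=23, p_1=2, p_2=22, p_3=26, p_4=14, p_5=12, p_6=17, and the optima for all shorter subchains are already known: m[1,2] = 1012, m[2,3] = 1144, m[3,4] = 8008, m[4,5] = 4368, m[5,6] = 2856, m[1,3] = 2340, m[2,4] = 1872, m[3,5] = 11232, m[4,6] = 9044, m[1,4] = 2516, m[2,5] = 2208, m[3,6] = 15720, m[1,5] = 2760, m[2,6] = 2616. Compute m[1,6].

3398

m[1,6] = min over k∈[1,5] of m[1,k]+m[k+1,6]+p_{0}·p_k·p_{6}.
k=1: 0 + 2616 + 23·2·17 = 3398; k=2: 1012 + 15720 + 23·22·17 = 25334; k=3: 2340 + 9044 + 23·26·17 = 21550; k=4: 2516 + 2856 + 23·14·17 = 10846; k=5: 2760 + 0 + 23·12·17 = 7452.
Minimum: 3398 at k=1.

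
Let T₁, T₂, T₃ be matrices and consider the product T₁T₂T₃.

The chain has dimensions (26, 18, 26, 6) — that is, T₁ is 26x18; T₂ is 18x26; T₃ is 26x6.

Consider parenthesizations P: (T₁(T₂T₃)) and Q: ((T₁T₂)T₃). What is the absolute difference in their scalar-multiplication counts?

10608

Order P = (T₁(T₂T₃)): (T₂T₃): 18×26 by 26×6 → 18×6, cost 18·26·6 = 2808; (T₁(T₂T₃)): 26×18 by 18×6 → 26×6, cost 26·18·6 = 2808; cumulative 5616. Total 5616.
Order Q = ((T₁T₂)T₃): (T₁T₂): 26×18 by 18×26 → 26×26, cost 26·18·26 = 12168; ((T₁T₂)T₃): 26×26 by 26×6 → 26×6, cost 26·26·6 = 4056; cumulative 16224. Total 16224.
Difference: |5616 − 16224| = 10608.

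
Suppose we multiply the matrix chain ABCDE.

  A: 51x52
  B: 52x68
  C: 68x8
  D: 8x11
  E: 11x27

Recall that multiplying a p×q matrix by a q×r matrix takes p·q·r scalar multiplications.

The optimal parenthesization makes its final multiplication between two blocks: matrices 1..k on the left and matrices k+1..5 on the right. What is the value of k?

3

Adjacent pairs: AB = 51·52·68 = 180336; BC = 52·68·8 = 28288; CD = 68·8·11 = 5984; DE = 8·11·27 = 2376.
Length 3: A..C: k=1: 0+28288+51·52·8=49504; k=2: 180336+0+51·68·8=208080 → min 49504 | B..D: k=2: 0+5984+52·68·11=44880; k=3: 28288+0+52·8·11=32864 → min 32864 | C..E: k=3: 0+2376+68·8·27=17064; k=4: 5984+0+68·11·27=26180 → min 17064.
Length 4: A..D: k=1: 0+32864+51·52·11=62036; k=2: 180336+5984+51·68·11=224468; k=3: 49504+0+51·8·11=53992 → min 53992 | B..E: k=2: 0+17064+52·68·27=112536; k=3: 28288+2376+52·8·27=41896; k=4: 32864+0+52·11·27=48308 → min 41896.
Top-level splits: k=1: (A..A)·(B..E) → 0+41896+51·52·27 = 113500; k=2: (A..B)·(C..E) → 180336+17064+51·68·27 = 291036; k=3: (A..C)·(D..E) → 49504+2376+51·8·27 = 62896; k=4: (A..D)·(E..E) → 53992+0+51·11·27 = 69139.
Best split is after C, i.e. k = 3.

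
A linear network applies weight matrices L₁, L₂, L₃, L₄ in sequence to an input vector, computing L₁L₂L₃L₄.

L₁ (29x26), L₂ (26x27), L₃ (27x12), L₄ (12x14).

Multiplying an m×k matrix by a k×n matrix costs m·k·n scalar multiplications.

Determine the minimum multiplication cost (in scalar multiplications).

22344

Adjacent pairs: L₁L₂ = 29·26·27 = 20358; L₂L₃ = 26·27·12 = 8424; L₃L₄ = 27·12·14 = 4536.
Length 3: L₁..L₃: k=1: 0+8424+29·26·12=17472; k=2: 20358+0+29·27·12=29754 → min 17472 | L₂..L₄: k=2: 0+4536+26·27·14=14364; k=3: 8424+0+26·12·14=12792 → min 12792.
Length 4: L₁..L₄: k=1: 0+12792+29·26·14=23348; k=2: 20358+4536+29·27·14=35856; k=3: 17472+0+29·12·14=22344 → min 22344.
Optimal order: ((L₁(L₂L₃))L₄) with cost 22344.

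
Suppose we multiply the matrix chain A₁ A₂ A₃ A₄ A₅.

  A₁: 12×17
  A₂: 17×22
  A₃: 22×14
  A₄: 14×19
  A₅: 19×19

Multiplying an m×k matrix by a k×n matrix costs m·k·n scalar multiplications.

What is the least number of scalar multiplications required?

15616

Adjacent pairs: A₁A₂ = 12·17·22 = 4488; A₂A₃ = 17·22·14 = 5236; A₃A₄ = 22·14·19 = 5852; A₄A₅ = 14·19·19 = 5054.
Length 3: A₁..A₃: k=1: 0+5236+12·17·14=8092; k=2: 4488+0+12·22·14=8184 → min 8092 | A₂..A₄: k=2: 0+5852+17·22·19=12958; k=3: 5236+0+17·14·19=9758 → min 9758 | A₃..A₅: k=3: 0+5054+22·14·19=10906; k=4: 5852+0+22·19·19=13794 → min 10906.
Length 4: A₁..A₄: k=1: 0+9758+12·17·19=13634; k=2: 4488+5852+12·22·19=15356; k=3: 8092+0+12·14·19=11284 → min 11284 | A₂..A₅: k=2: 0+10906+17·22·19=18012; k=3: 5236+5054+17·14·19=14812; k=4: 9758+0+17·19·19=15895 → min 14812.
Length 5: A₁..A₅: k=1: 0+14812+12·17·19=18688; k=2: 4488+10906+12·22·19=20410; k=3: 8092+5054+12·14·19=16338; k=4: 11284+0+12·19·19=15616 → min 15616.
Optimal order: (((A₁ (A₂ A₃)) A₄) A₅) with cost 15616.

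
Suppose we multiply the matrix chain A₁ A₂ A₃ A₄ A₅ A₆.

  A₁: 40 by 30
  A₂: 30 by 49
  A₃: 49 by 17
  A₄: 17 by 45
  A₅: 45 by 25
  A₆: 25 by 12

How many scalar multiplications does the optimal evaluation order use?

Adjacent pairs: A₁A₂ = 40·30·49 = 58800; A₂A₃ = 30·49·17 = 24990; A₃A₄ = 49·17·45 = 37485; A₄A₅ = 17·45·25 = 19125; A₅A₆ = 45·25·12 = 13500.
Length 3: A₁..A₃: k=1: 0+24990+40·30·17=45390; k=2: 58800+0+40·49·17=92120 → min 45390 | A₂..A₄: k=2: 0+37485+30·49·45=103635; k=3: 24990+0+30·17·45=47940 → min 47940 | A₃..A₅: k=3: 0+19125+49·17·25=39950; k=4: 37485+0+49·45·25=92610 → min 39950 | A₄..A₆: k=4: 0+13500+17·45·12=22680; k=5: 19125+0+17·25·12=24225 → min 22680.
Length 4: A₁..A₄: k=1: 0+47940+40·30·45=101940; k=2: 58800+37485+40·49·45=184485; k=3: 45390+0+40·17·45=75990 → min 75990 | A₂..A₅: k=2: 0+39950+30·49·25=76700; k=3: 24990+19125+30·17·25=56865; k=4: 47940+0+30·45·25=81690 → min 56865 | A₃..A₆: k=3: 0+22680+49·17·12=32676; k=4: 37485+13500+49·45·12=77445; k=5: 39950+0+49·25·12=54650 → min 32676.
Length 5: A₁..A₅: k=1: 0+56865+40·30·25=86865; k=2: 58800+39950+40·49·25=147750; k=3: 45390+19125+40·17·25=81515; k=4: 75990+0+40·45·25=120990 → min 81515 | A₂..A₆: k=2: 0+32676+30·49·12=50316; k=3: 24990+22680+30·17·12=53790; k=4: 47940+13500+30·45·12=77640; k=5: 56865+0+30·25·12=65865 → min 50316.
Length 6: A₁..A₆: k=1: 0+50316+40·30·12=64716; k=2: 58800+32676+40·49·12=114996; k=3: 45390+22680+40·17·12=76230; k=4: 75990+13500+40·45·12=111090; k=5: 81515+0+40·25·12=93515 → min 64716.
Optimal order: (A₁ (A₂ (A₃ (A₄ (A₅ A₆))))) with cost 64716.

64716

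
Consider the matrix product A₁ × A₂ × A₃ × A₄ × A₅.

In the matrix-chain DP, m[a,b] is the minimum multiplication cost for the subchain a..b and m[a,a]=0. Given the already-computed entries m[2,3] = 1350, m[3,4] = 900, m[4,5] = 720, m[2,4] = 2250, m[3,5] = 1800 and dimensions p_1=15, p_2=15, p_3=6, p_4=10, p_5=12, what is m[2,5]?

m[2,5] = min over k∈[2,4] of m[2,k]+m[k+1,5]+p_{1}·p_k·p_{5}.
k=2: 0 + 1800 + 15·15·12 = 4500; k=3: 1350 + 720 + 15·6·12 = 3150; k=4: 2250 + 0 + 15·10·12 = 4050.
Minimum: 3150 at k=3.

3150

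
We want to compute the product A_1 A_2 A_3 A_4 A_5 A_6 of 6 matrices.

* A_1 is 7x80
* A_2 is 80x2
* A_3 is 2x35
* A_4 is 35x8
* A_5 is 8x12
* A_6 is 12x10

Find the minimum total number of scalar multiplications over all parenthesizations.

2252

Adjacent pairs: A_1A_2 = 7·80·2 = 1120; A_2A_3 = 80·2·35 = 5600; A_3A_4 = 2·35·8 = 560; A_4A_5 = 35·8·12 = 3360; A_5A_6 = 8·12·10 = 960.
Length 3: A_1..A_3: k=1: 0+5600+7·80·35=25200; k=2: 1120+0+7·2·35=1610 → min 1610 | A_2..A_4: k=2: 0+560+80·2·8=1840; k=3: 5600+0+80·35·8=28000 → min 1840 | A_3..A_5: k=3: 0+3360+2·35·12=4200; k=4: 560+0+2·8·12=752 → min 752 | A_4..A_6: k=4: 0+960+35·8·10=3760; k=5: 3360+0+35·12·10=7560 → min 3760.
Length 4: A_1..A_4: k=1: 0+1840+7·80·8=6320; k=2: 1120+560+7·2·8=1792; k=3: 1610+0+7·35·8=3570 → min 1792 | A_2..A_5: k=2: 0+752+80·2·12=2672; k=3: 5600+3360+80·35·12=42560; k=4: 1840+0+80·8·12=9520 → min 2672 | A_3..A_6: k=3: 0+3760+2·35·10=4460; k=4: 560+960+2·8·10=1680; k=5: 752+0+2·12·10=992 → min 992.
Length 5: A_1..A_5: k=1: 0+2672+7·80·12=9392; k=2: 1120+752+7·2·12=2040; k=3: 1610+3360+7·35·12=7910; k=4: 1792+0+7·8·12=2464 → min 2040 | A_2..A_6: k=2: 0+992+80·2·10=2592; k=3: 5600+3760+80·35·10=37360; k=4: 1840+960+80·8·10=9200; k=5: 2672+0+80·12·10=12272 → min 2592.
Length 6: A_1..A_6: k=1: 0+2592+7·80·10=8192; k=2: 1120+992+7·2·10=2252; k=3: 1610+3760+7·35·10=7820; k=4: 1792+960+7·8·10=3312; k=5: 2040+0+7·12·10=2880 → min 2252.
Optimal order: ((A_1 A_2) (((A_3 A_4) A_5) A_6)) with cost 2252.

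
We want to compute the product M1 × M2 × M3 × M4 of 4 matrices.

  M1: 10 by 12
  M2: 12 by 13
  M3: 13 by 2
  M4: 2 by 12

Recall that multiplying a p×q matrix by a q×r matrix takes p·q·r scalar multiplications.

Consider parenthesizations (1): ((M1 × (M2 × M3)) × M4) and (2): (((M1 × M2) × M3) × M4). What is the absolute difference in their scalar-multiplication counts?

1268

Order (1) = ((M1 × (M2 × M3)) × M4): (M2 × M3): 12×13 by 13×2 → 12×2, cost 12·13·2 = 312; (M1 × (M2 × M3)): 10×12 by 12×2 → 10×2, cost 10·12·2 = 240; cumulative 552; ((M1 × (M2 × M3)) × M4): 10×2 by 2×12 → 10×12, cost 10·2·12 = 240; cumulative 792. Total 792.
Order (2) = (((M1 × M2) × M3) × M4): (M1 × M2): 10×12 by 12×13 → 10×13, cost 10·12·13 = 1560; ((M1 × M2) × M3): 10×13 by 13×2 → 10×2, cost 10·13·2 = 260; cumulative 1820; (((M1 × M2) × M3) × M4): 10×2 by 2×12 → 10×12, cost 10·2·12 = 240; cumulative 2060. Total 2060.
Difference: |792 − 2060| = 1268.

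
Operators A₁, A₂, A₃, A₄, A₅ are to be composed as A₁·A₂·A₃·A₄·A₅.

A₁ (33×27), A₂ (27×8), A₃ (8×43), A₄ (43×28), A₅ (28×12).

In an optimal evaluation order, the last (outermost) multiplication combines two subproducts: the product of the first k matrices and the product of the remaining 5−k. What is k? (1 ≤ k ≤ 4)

Adjacent pairs: A₁A₂ = 33·27·8 = 7128; A₂A₃ = 27·8·43 = 9288; A₃A₄ = 8·43·28 = 9632; A₄A₅ = 43·28·12 = 14448.
Length 3: A₁..A₃: k=1: 0+9288+33·27·43=47601; k=2: 7128+0+33·8·43=18480 → min 18480 | A₂..A₄: k=2: 0+9632+27·8·28=15680; k=3: 9288+0+27·43·28=41796 → min 15680 | A₃..A₅: k=3: 0+14448+8·43·12=18576; k=4: 9632+0+8·28·12=12320 → min 12320.
Length 4: A₁..A₄: k=1: 0+15680+33·27·28=40628; k=2: 7128+9632+33·8·28=24152; k=3: 18480+0+33·43·28=58212 → min 24152 | A₂..A₅: k=2: 0+12320+27·8·12=14912; k=3: 9288+14448+27·43·12=37668; k=4: 15680+0+27·28·12=24752 → min 14912.
Top-level splits: k=1: (A₁..A₁)·(A₂..A₅) → 0+14912+33·27·12 = 25604; k=2: (A₁..A₂)·(A₃..A₅) → 7128+12320+33·8·12 = 22616; k=3: (A₁..A₃)·(A₄..A₅) → 18480+14448+33·43·12 = 49956; k=4: (A₁..A₄)·(A₅..A₅) → 24152+0+33·28·12 = 35240.
Best split is after A₂, i.e. k = 2.

2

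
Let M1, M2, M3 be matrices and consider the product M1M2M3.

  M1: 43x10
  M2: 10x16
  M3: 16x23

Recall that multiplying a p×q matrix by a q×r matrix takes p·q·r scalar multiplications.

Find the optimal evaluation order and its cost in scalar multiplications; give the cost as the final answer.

(M1(M2M3)): cost 13570.
((M1M2)M3): cost 22704.
Optimal: (M1(M2M3)) with cost 13570.

13570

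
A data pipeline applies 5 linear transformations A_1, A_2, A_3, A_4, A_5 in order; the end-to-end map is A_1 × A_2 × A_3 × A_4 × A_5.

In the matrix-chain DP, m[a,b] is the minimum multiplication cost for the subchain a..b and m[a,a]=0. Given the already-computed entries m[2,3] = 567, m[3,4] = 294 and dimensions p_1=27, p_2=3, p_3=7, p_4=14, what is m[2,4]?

1428

m[2,4] = min over k∈[2,3] of m[2,k]+m[k+1,4]+p_{1}·p_k·p_{4}.
k=2: 0 + 294 + 27·3·14 = 1428; k=3: 567 + 0 + 27·7·14 = 3213.
Minimum: 1428 at k=2.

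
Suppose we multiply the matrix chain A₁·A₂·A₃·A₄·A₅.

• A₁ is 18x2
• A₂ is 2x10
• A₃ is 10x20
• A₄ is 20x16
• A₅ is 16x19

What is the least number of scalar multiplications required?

2332

Adjacent pairs: A₁A₂ = 18·2·10 = 360; A₂A₃ = 2·10·20 = 400; A₃A₄ = 10·20·16 = 3200; A₄A₅ = 20·16·19 = 6080.
Length 3: A₁..A₃: k=1: 0+400+18·2·20=1120; k=2: 360+0+18·10·20=3960 → min 1120 | A₂..A₄: k=2: 0+3200+2·10·16=3520; k=3: 400+0+2·20·16=1040 → min 1040 | A₃..A₅: k=3: 0+6080+10·20·19=9880; k=4: 3200+0+10·16·19=6240 → min 6240.
Length 4: A₁..A₄: k=1: 0+1040+18·2·16=1616; k=2: 360+3200+18·10·16=6440; k=3: 1120+0+18·20·16=6880 → min 1616 | A₂..A₅: k=2: 0+6240+2·10·19=6620; k=3: 400+6080+2·20·19=7240; k=4: 1040+0+2·16·19=1648 → min 1648.
Length 5: A₁..A₅: k=1: 0+1648+18·2·19=2332; k=2: 360+6240+18·10·19=10020; k=3: 1120+6080+18·20·19=14040; k=4: 1616+0+18·16·19=7088 → min 2332.
Optimal order: (A₁·(((A₂·A₃)·A₄)·A₅)) with cost 2332.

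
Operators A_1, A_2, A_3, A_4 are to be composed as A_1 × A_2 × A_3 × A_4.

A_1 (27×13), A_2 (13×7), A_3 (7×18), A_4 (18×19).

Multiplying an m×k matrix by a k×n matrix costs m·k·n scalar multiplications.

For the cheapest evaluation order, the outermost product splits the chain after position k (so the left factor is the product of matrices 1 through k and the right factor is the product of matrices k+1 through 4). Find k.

Adjacent pairs: A_1A_2 = 27·13·7 = 2457; A_2A_3 = 13·7·18 = 1638; A_3A_4 = 7·18·19 = 2394.
Length 3: A_1..A_3: k=1: 0+1638+27·13·18=7956; k=2: 2457+0+27·7·18=5859 → min 5859 | A_2..A_4: k=2: 0+2394+13·7·19=4123; k=3: 1638+0+13·18·19=6084 → min 4123.
Top-level splits: k=1: (A_1..A_1)·(A_2..A_4) → 0+4123+27·13·19 = 10792; k=2: (A_1..A_2)·(A_3..A_4) → 2457+2394+27·7·19 = 8442; k=3: (A_1..A_3)·(A_4..A_4) → 5859+0+27·18·19 = 15093.
Best split is after A_2, i.e. k = 2.

2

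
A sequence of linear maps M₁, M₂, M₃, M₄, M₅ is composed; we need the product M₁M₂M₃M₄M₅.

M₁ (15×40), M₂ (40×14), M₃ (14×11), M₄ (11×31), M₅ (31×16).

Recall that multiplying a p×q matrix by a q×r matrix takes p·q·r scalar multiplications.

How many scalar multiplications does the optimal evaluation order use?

Adjacent pairs: M₁M₂ = 15·40·14 = 8400; M₂M₃ = 40·14·11 = 6160; M₃M₄ = 14·11·31 = 4774; M₄M₅ = 11·31·16 = 5456.
Length 3: M₁..M₃: k=1: 0+6160+15·40·11=12760; k=2: 8400+0+15·14·11=10710 → min 10710 | M₂..M₄: k=2: 0+4774+40·14·31=22134; k=3: 6160+0+40·11·31=19800 → min 19800 | M₃..M₅: k=3: 0+5456+14·11·16=7920; k=4: 4774+0+14·31·16=11718 → min 7920.
Length 4: M₁..M₄: k=1: 0+19800+15·40·31=38400; k=2: 8400+4774+15·14·31=19684; k=3: 10710+0+15·11·31=15825 → min 15825 | M₂..M₅: k=2: 0+7920+40·14·16=16880; k=3: 6160+5456+40·11·16=18656; k=4: 19800+0+40·31·16=39640 → min 16880.
Length 5: M₁..M₅: k=1: 0+16880+15·40·16=26480; k=2: 8400+7920+15·14·16=19680; k=3: 10710+5456+15·11·16=18806; k=4: 15825+0+15·31·16=23265 → min 18806.
Optimal order: (((M₁M₂)M₃)(M₄M₅)) with cost 18806.

18806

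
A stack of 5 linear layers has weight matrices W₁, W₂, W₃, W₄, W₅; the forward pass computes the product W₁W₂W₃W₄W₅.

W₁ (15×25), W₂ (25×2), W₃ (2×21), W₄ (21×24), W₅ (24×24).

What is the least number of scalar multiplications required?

Adjacent pairs: W₁W₂ = 15·25·2 = 750; W₂W₃ = 25·2·21 = 1050; W₃W₄ = 2·21·24 = 1008; W₄W₅ = 21·24·24 = 12096.
Length 3: W₁..W₃: k=1: 0+1050+15·25·21=8925; k=2: 750+0+15·2·21=1380 → min 1380 | W₂..W₄: k=2: 0+1008+25·2·24=2208; k=3: 1050+0+25·21·24=13650 → min 2208 | W₃..W₅: k=3: 0+12096+2·21·24=13104; k=4: 1008+0+2·24·24=2160 → min 2160.
Length 4: W₁..W₄: k=1: 0+2208+15·25·24=11208; k=2: 750+1008+15·2·24=2478; k=3: 1380+0+15·21·24=8940 → min 2478 | W₂..W₅: k=2: 0+2160+25·2·24=3360; k=3: 1050+12096+25·21·24=25746; k=4: 2208+0+25·24·24=16608 → min 3360.
Length 5: W₁..W₅: k=1: 0+3360+15·25·24=12360; k=2: 750+2160+15·2·24=3630; k=3: 1380+12096+15·21·24=21036; k=4: 2478+0+15·24·24=11118 → min 3630.
Optimal order: ((W₁W₂)((W₃W₄)W₅)) with cost 3630.

3630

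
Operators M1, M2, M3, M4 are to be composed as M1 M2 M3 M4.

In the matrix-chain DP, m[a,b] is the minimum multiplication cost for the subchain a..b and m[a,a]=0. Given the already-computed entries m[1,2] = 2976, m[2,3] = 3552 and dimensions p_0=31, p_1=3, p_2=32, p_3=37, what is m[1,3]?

6993

m[1,3] = min over k∈[1,2] of m[1,k]+m[k+1,3]+p_{0}·p_k·p_{3}.
k=1: 0 + 3552 + 31·3·37 = 6993; k=2: 2976 + 0 + 31·32·37 = 39680.
Minimum: 6993 at k=1.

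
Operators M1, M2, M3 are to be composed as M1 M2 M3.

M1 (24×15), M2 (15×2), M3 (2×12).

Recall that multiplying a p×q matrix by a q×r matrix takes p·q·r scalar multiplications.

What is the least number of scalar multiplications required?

Order (M1 (M2 M3)): (M2 M3): 15×2 by 2×12 → 15×12, cost 15·2·12 = 360; (M1 (M2 M3)): 24×15 by 15×12 → 24×12, cost 24·15·12 = 4320; cumulative 4680. Total 4680.
Order ((M1 M2) M3): (M1 M2): 24×15 by 15×2 → 24×2, cost 24·15·2 = 720; ((M1 M2) M3): 24×2 by 2×12 → 24×12, cost 24·2·12 = 576; cumulative 1296. Total 1296.
Minimum: 1296.

1296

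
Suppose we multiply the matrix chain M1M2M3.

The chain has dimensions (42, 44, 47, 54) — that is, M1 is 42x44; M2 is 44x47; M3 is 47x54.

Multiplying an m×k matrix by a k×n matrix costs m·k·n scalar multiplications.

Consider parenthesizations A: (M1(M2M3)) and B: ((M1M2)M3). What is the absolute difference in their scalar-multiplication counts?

Order A = (M1(M2M3)): (M2M3): 44×47 by 47×54 → 44×54, cost 44·47·54 = 111672; (M1(M2M3)): 42×44 by 44×54 → 42×54, cost 42·44·54 = 99792; cumulative 211464. Total 211464.
Order B = ((M1M2)M3): (M1M2): 42×44 by 44×47 → 42×47, cost 42·44·47 = 86856; ((M1M2)M3): 42×47 by 47×54 → 42×54, cost 42·47·54 = 106596; cumulative 193452. Total 193452.
Difference: |211464 − 193452| = 18012.

18012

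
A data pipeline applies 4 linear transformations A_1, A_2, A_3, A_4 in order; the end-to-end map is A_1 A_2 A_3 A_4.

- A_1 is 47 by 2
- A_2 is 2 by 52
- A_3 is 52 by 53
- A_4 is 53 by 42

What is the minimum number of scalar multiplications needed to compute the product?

13912

Adjacent pairs: A_1A_2 = 47·2·52 = 4888; A_2A_3 = 2·52·53 = 5512; A_3A_4 = 52·53·42 = 115752.
Length 3: A_1..A_3: k=1: 0+5512+47·2·53=10494; k=2: 4888+0+47·52·53=134420 → min 10494 | A_2..A_4: k=2: 0+115752+2·52·42=120120; k=3: 5512+0+2·53·42=9964 → min 9964.
Length 4: A_1..A_4: k=1: 0+9964+47·2·42=13912; k=2: 4888+115752+47·52·42=223288; k=3: 10494+0+47·53·42=115116 → min 13912.
Optimal order: (A_1 ((A_2 A_3) A_4)) with cost 13912.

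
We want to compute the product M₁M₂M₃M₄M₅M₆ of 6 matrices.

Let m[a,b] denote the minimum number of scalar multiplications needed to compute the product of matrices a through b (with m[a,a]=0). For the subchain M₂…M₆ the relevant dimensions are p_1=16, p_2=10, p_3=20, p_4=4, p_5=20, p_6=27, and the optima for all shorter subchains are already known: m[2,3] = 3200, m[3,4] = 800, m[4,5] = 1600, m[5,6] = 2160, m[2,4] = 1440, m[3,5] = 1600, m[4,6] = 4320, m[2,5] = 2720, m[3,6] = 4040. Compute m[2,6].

m[2,6] = min over k∈[2,5] of m[2,k]+m[k+1,6]+p_{1}·p_k·p_{6}.
k=2: 0 + 4040 + 16·10·27 = 8360; k=3: 3200 + 4320 + 16·20·27 = 16160; k=4: 1440 + 2160 + 16·4·27 = 5328; k=5: 2720 + 0 + 16·20·27 = 11360.
Minimum: 5328 at k=4.

5328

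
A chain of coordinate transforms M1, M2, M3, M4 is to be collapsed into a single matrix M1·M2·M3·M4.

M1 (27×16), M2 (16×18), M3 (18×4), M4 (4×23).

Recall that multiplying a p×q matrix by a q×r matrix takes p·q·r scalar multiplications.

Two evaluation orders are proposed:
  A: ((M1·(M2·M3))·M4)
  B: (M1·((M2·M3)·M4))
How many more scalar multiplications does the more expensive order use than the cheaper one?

Order A = ((M1·(M2·M3))·M4): (M2·M3): 16×18 by 18×4 → 16×4, cost 16·18·4 = 1152; (M1·(M2·M3)): 27×16 by 16×4 → 27×4, cost 27·16·4 = 1728; cumulative 2880; ((M1·(M2·M3))·M4): 27×4 by 4×23 → 27×23, cost 27·4·23 = 2484; cumulative 5364. Total 5364.
Order B = (M1·((M2·M3)·M4)): (M2·M3): 16×18 by 18×4 → 16×4, cost 16·18·4 = 1152; ((M2·M3)·M4): 16×4 by 4×23 → 16×23, cost 16·4·23 = 1472; cumulative 2624; (M1·((M2·M3)·M4)): 27×16 by 16×23 → 27×23, cost 27·16·23 = 9936; cumulative 12560. Total 12560.
Difference: |5364 − 12560| = 7196.

7196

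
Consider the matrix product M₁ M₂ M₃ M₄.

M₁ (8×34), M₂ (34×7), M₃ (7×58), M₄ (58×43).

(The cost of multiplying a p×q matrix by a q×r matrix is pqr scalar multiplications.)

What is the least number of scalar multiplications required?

Adjacent pairs: M₁M₂ = 8·34·7 = 1904; M₂M₃ = 34·7·58 = 13804; M₃M₄ = 7·58·43 = 17458.
Length 3: M₁..M₃: k=1: 0+13804+8·34·58=29580; k=2: 1904+0+8·7·58=5152 → min 5152 | M₂..M₄: k=2: 0+17458+34·7·43=27692; k=3: 13804+0+34·58·43=98600 → min 27692.
Length 4: M₁..M₄: k=1: 0+27692+8·34·43=39388; k=2: 1904+17458+8·7·43=21770; k=3: 5152+0+8·58·43=25104 → min 21770.
Optimal order: ((M₁ M₂) (M₃ M₄)) with cost 21770.

21770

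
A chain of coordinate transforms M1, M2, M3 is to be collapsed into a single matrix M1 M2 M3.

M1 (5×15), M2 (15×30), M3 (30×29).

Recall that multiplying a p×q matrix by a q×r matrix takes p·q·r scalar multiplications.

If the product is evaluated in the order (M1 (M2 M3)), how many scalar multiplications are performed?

(M2 M3): 15×30 by 30×29 → 15×29, cost 15·30·29 = 13050
(M1 (M2 M3)): 5×15 by 15×29 → 5×29, cost 5·15·29 = 2175; cumulative 15225
Total: 15225 scalar multiplications.

15225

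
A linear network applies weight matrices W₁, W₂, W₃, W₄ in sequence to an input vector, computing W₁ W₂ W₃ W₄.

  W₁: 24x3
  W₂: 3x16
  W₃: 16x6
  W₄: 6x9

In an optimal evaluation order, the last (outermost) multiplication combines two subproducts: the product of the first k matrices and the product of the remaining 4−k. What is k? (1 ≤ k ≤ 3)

Adjacent pairs: W₁W₂ = 24·3·16 = 1152; W₂W₃ = 3·16·6 = 288; W₃W₄ = 16·6·9 = 864.
Length 3: W₁..W₃: k=1: 0+288+24·3·6=720; k=2: 1152+0+24·16·6=3456 → min 720 | W₂..W₄: k=2: 0+864+3·16·9=1296; k=3: 288+0+3·6·9=450 → min 450.
Top-level splits: k=1: (W₁..W₁)·(W₂..W₄) → 0+450+24·3·9 = 1098; k=2: (W₁..W₂)·(W₃..W₄) → 1152+864+24·16·9 = 5472; k=3: (W₁..W₃)·(W₄..W₄) → 720+0+24·6·9 = 2016.
Best split is after W₁, i.e. k = 1.

1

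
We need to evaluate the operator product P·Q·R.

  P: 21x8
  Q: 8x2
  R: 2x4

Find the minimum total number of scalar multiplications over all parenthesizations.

504

Order (P·(Q·R)): (Q·R): 8×2 by 2×4 → 8×4, cost 8·2·4 = 64; (P·(Q·R)): 21×8 by 8×4 → 21×4, cost 21·8·4 = 672; cumulative 736. Total 736.
Order ((P·Q)·R): (P·Q): 21×8 by 8×2 → 21×2, cost 21·8·2 = 336; ((P·Q)·R): 21×2 by 2×4 → 21×4, cost 21·2·4 = 168; cumulative 504. Total 504.
Minimum: 504.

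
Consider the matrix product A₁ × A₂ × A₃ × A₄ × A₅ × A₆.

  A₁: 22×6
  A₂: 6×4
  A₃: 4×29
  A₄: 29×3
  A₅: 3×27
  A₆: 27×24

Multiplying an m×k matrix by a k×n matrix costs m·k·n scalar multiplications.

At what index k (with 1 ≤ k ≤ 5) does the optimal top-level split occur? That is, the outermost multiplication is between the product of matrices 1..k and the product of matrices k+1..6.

4

Adjacent pairs: A₁A₂ = 22·6·4 = 528; A₂A₃ = 6·4·29 = 696; A₃A₄ = 4·29·3 = 348; A₄A₅ = 29·3·27 = 2349; A₅A₆ = 3·27·24 = 1944.
Length 3: A₁..A₃: k=1: 0+696+22·6·29=4524; k=2: 528+0+22·4·29=3080 → min 3080 | A₂..A₄: k=2: 0+348+6·4·3=420; k=3: 696+0+6·29·3=1218 → min 420 | A₃..A₅: k=3: 0+2349+4·29·27=5481; k=4: 348+0+4·3·27=672 → min 672 | A₄..A₆: k=4: 0+1944+29·3·24=4032; k=5: 2349+0+29·27·24=21141 → min 4032.
Length 4: A₁..A₄: k=1: 0+420+22·6·3=816; k=2: 528+348+22·4·3=1140; k=3: 3080+0+22·29·3=4994 → min 816 | A₂..A₅: k=2: 0+672+6·4·27=1320; k=3: 696+2349+6·29·27=7743; k=4: 420+0+6·3·27=906 → min 906 | A₃..A₆: k=3: 0+4032+4·29·24=6816; k=4: 348+1944+4·3·24=2580; k=5: 672+0+4·27·24=3264 → min 2580.
Length 5: A₁..A₅: k=1: 0+906+22·6·27=4470; k=2: 528+672+22·4·27=3576; k=3: 3080+2349+22·29·27=22655; k=4: 816+0+22·3·27=2598 → min 2598 | A₂..A₆: k=2: 0+2580+6·4·24=3156; k=3: 696+4032+6·29·24=8904; k=4: 420+1944+6·3·24=2796; k=5: 906+0+6·27·24=4794 → min 2796.
Top-level splits: k=1: (A₁..A₁)·(A₂..A₆) → 0+2796+22·6·24 = 5964; k=2: (A₁..A₂)·(A₃..A₆) → 528+2580+22·4·24 = 5220; k=3: (A₁..A₃)·(A₄..A₆) → 3080+4032+22·29·24 = 22424; k=4: (A₁..A₄)·(A₅..A₆) → 816+1944+22·3·24 = 4344; k=5: (A₁..A₅)·(A₆..A₆) → 2598+0+22·27·24 = 16854.
Best split is after A₄, i.e. k = 4.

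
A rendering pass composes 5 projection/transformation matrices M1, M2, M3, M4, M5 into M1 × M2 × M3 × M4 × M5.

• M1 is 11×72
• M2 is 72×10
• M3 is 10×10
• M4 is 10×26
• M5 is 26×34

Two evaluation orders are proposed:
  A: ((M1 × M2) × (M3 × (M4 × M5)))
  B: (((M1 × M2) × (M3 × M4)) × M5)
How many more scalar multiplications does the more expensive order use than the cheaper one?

Order A = ((M1 × M2) × (M3 × (M4 × M5))): (M1 × M2): 11×72 by 72×10 → 11×10, cost 11·72·10 = 7920; (M4 × M5): 10×26 by 26×34 → 10×34, cost 10·26·34 = 8840; (M3 × (M4 × M5)): 10×10 by 10×34 → 10×34, cost 10·10·34 = 3400; cumulative 12240; ((M1 × M2) × (M3 × (M4 × M5))): 11×10 by 10×34 → 11×34, cost 11·10·34 = 3740; cumulative 23900. Total 23900.
Order B = (((M1 × M2) × (M3 × M4)) × M5): (M1 × M2): 11×72 by 72×10 → 11×10, cost 11·72·10 = 7920; (M3 × M4): 10×10 by 10×26 → 10×26, cost 10·10·26 = 2600; ((M1 × M2) × (M3 × M4)): 11×10 by 10×26 → 11×26, cost 11·10·26 = 2860; cumulative 13380; (((M1 × M2) × (M3 × M4)) × M5): 11×26 by 26×34 → 11×34, cost 11·26·34 = 9724; cumulative 23104. Total 23104.
Difference: |23900 − 23104| = 796.

796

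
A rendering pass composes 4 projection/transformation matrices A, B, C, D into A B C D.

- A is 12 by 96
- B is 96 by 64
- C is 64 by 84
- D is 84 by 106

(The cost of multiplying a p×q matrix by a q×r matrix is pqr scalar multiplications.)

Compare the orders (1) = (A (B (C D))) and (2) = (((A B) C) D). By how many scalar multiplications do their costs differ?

1098144

Order (1) = (A (B (C D))): (C D): 64×84 by 84×106 → 64×106, cost 64·84·106 = 569856; (B (C D)): 96×64 by 64×106 → 96×106, cost 96·64·106 = 651264; cumulative 1221120; (A (B (C D))): 12×96 by 96×106 → 12×106, cost 12·96·106 = 122112; cumulative 1343232. Total 1343232.
Order (2) = (((A B) C) D): (A B): 12×96 by 96×64 → 12×64, cost 12·96·64 = 73728; ((A B) C): 12×64 by 64×84 → 12×84, cost 12·64·84 = 64512; cumulative 138240; (((A B) C) D): 12×84 by 84×106 → 12×106, cost 12·84·106 = 106848; cumulative 245088. Total 245088.
Difference: |1343232 − 245088| = 1098144.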